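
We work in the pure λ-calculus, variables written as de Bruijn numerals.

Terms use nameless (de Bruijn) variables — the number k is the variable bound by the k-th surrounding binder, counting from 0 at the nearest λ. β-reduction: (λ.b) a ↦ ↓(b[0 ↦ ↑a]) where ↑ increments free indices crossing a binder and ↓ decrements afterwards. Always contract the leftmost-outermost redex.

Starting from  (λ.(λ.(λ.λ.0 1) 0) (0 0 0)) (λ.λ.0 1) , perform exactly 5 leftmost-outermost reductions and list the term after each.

  start: (λ.(λ.(λ.λ.0 1) 0) (0 0 0)) (λ.λ.0 1)
  [1] (λ.(λ.λ.0 1) 0) ((λ.λ.0 1) (λ.λ.0 1) (λ.λ.0 1))
  [2] (λ.λ.0 1) ((λ.λ.0 1) (λ.λ.0 1) (λ.λ.0 1))
  [3] λ.0 ((λ.λ.0 1) (λ.λ.0 1) (λ.λ.0 1))
  [4] λ.0 ((λ.0 (λ.λ.0 1)) (λ.λ.0 1))
  [5] λ.0 ((λ.λ.0 1) (λ.λ.0 1))

Answer: after 5 steps: λ.0 ((λ.λ.0 1) (λ.λ.0 1))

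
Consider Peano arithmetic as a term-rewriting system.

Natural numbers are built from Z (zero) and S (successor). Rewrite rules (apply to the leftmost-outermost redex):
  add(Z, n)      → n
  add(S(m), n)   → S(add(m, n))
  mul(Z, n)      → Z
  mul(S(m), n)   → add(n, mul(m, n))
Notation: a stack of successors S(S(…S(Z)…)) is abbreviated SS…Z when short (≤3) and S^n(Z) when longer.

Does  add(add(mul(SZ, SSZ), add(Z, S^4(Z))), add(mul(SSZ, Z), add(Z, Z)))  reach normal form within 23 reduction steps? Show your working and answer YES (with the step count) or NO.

  start: add(add(mul(SZ, SSZ), add(Z, S^4(Z))), add(mul(SSZ, Z), add(Z, Z)))
  step 1: add(add(add(SSZ, mul(Z, SSZ)), add(Z, S^4(Z))), add(mul(SSZ, Z), add(Z, Z)))
  step 2: add(add(S(add(SZ, mul(Z, SSZ))), add(Z, S^4(Z))), add(mul(SSZ, Z), add(Z, Z)))
  step 3: add(S(add(add(SZ, mul(Z, SSZ)), add(Z, S^4(Z)))), add(mul(SSZ, Z), add(Z, Z)))
  step 4: S(add(add(add(SZ, mul(Z, SSZ)), add(Z, S^4(Z))), add(mul(SSZ, Z), add(Z, Z))))
  step 5: S(add(add(S(add(Z, mul(Z, SSZ))), add(Z, S^4(Z))), add(mul(SSZ, Z), add(Z, Z))))
  step 6: S(add(S(add(add(Z, mul(Z, SSZ)), add(Z, S^4(Z)))), add(mul(SSZ, Z), add(Z, Z))))
  step 7: S(S(add(add(add(Z, mul(Z, SSZ)), add(Z, S^4(Z))), add(mul(SSZ, Z), add(Z, Z)))))
  step 8: S(S(add(add(mul(Z, SSZ), add(Z, S^4(Z))), add(mul(SSZ, Z), add(Z, Z)))))
  step 9: S(S(add(add(Z, add(Z, S^4(Z))), add(mul(SSZ, Z), add(Z, Z)))))
  step 10: S(S(add(add(Z, S^4(Z)), add(mul(SSZ, Z), add(Z, Z)))))
  step 11: S(S(add(S^4(Z), add(mul(SSZ, Z), add(Z, Z)))))
  step 12: S(S(S(add(SSSZ, add(mul(SSZ, Z), add(Z, Z))))))
  step 13: S(S(S(S(add(SSZ, add(mul(SSZ, Z), add(Z, Z)))))))
  step 14: S(S(S(S(S(add(SZ, add(mul(SSZ, Z), add(Z, Z))))))))
  step 15: S(S(S(S(S(S(add(Z, add(mul(SSZ, Z), add(Z, Z)))))))))
  step 16: S(S(S(S(S(S(add(mul(SSZ, Z), add(Z, Z))))))))
  step 17: S(S(S(S(S(S(add(add(Z, mul(SZ, Z)), add(Z, Z))))))))
  step 18: S(S(S(S(S(S(add(mul(SZ, Z), add(Z, Z))))))))
  step 19: S(S(S(S(S(S(add(add(Z, mul(Z, Z)), add(Z, Z))))))))
  step 20: S(S(S(S(S(S(add(mul(Z, Z), add(Z, Z))))))))
  step 21: S(S(S(S(S(S(add(Z, add(Z, Z))))))))
  step 22: S(S(S(S(S(S(add(Z, Z)))))))
  step 23: S^6(Z)

Answer: YES — reaches normal form S^6(Z) in 23 ≤ 23 steps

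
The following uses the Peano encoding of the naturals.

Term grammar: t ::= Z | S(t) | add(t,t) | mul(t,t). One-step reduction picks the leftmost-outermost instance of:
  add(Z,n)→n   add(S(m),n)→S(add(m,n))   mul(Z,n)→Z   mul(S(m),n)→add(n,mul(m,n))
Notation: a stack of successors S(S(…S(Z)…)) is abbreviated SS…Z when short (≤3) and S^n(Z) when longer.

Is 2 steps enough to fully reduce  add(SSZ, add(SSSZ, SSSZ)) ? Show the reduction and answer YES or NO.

Answer: NO — after 2 steps the term is S(S(add(Z, add(SSSZ, SSSZ)))), not yet normal

Reduction:
  start: add(SSZ, add(SSSZ, SSSZ))
  [1] S(add(SZ, add(SSSZ, SSSZ)))
  [2] S(S(add(Z, add(SSSZ, SSSZ))))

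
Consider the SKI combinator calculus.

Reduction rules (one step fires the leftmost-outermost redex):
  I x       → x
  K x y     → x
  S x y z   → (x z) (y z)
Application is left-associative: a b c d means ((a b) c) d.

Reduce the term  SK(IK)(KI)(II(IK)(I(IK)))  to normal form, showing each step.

  start: SK(IK)(KI)(II(IK)(I(IK)))
  →1  K(KI)(IK(KI))(II(IK)(I(IK)))
  →2  KI(II(IK)(I(IK)))
  →3  I

Answer: normal form = I  (in 3 steps)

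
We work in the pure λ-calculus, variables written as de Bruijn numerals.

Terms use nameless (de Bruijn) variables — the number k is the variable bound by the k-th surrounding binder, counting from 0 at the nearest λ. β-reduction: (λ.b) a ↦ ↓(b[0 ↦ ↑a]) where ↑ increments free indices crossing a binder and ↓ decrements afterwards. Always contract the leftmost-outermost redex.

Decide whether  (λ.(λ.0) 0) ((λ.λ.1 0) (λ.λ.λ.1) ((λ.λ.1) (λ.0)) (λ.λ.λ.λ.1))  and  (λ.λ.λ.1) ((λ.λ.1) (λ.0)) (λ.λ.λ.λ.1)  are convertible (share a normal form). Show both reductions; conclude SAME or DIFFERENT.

Answer: SAME — A ⇓ λ.λ.λ.λ.λ.1, B ⇓ λ.λ.λ.λ.λ.1

Working:
Term A:
  start: (λ.(λ.0) 0) ((λ.λ.1 0) (λ.λ.λ.1) ((λ.λ.1) (λ.0)) (λ.λ.λ.λ.1))
  step 1: (λ.0) ((λ.λ.1 0) (λ.λ.λ.1) ((λ.λ.1) (λ.0)) (λ.λ.λ.λ.1))
  step 2: (λ.λ.1 0) (λ.λ.λ.1) ((λ.λ.1) (λ.0)) (λ.λ.λ.λ.1)
  step 3: (λ.(λ.λ.λ.1) 0) ((λ.λ.1) (λ.0)) (λ.λ.λ.λ.1)
  step 4: (λ.λ.λ.1) ((λ.λ.1) (λ.0)) (λ.λ.λ.λ.1)
  step 5: (λ.λ.1) (λ.λ.λ.λ.1)
  step 6: λ.λ.λ.λ.λ.1

Term B:
  start: (λ.λ.λ.1) ((λ.λ.1) (λ.0)) (λ.λ.λ.λ.1)
  step 1: (λ.λ.1) (λ.λ.λ.λ.1)
  step 2: λ.λ.λ.λ.λ.1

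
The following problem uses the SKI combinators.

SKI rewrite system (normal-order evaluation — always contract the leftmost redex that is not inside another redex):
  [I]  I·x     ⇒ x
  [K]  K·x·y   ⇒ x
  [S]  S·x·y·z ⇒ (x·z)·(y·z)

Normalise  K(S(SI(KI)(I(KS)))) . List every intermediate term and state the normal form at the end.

Answer: normal form = K(SS)  (in 4 steps)

Reduction:
  start: K(S(SI(KI)(I(KS))))
  step 1: K(S(I(I(KS))(KI(I(KS)))))
  step 2: K(S(I(KS)(KI(I(KS)))))
  step 3: K(S(KS(KI(I(KS)))))
  step 4: K(SS)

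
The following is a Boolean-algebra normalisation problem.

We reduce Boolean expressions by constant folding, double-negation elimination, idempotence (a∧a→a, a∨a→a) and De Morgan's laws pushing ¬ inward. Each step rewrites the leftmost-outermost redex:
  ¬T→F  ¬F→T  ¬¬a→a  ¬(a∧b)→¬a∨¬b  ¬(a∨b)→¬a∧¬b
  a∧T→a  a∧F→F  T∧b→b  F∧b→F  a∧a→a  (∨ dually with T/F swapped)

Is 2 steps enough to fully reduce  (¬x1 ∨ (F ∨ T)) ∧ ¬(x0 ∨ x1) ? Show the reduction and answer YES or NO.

  start: (¬x1 ∨ (F ∨ T)) ∧ ¬(x0 ∨ x1)
  step 1: (¬x1 ∨ T) ∧ ¬(x0 ∨ x1)
  step 2: T ∧ ¬(x0 ∨ x1)

Answer: NO — after 2 steps the term is T ∧ ¬(x0 ∨ x1), not yet normal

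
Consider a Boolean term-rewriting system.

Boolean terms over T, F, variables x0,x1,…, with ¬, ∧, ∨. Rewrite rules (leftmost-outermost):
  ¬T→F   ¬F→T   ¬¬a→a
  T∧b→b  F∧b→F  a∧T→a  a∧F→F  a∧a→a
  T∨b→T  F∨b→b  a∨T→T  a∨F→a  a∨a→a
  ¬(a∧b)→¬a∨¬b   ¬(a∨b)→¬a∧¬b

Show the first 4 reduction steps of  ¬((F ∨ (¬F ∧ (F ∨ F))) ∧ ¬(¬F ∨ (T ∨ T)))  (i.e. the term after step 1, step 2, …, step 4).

Answer: after 4 steps: ¬(¬F ∧ (F ∨ F)) ∨ ¬¬(¬F ∨ (T ∨ T))

Derivation:
  start: ¬((F ∨ (¬F ∧ (F ∨ F))) ∧ ¬(¬F ∨ (T ∨ T)))
  step 1: ¬(F ∨ (¬F ∧ (F ∨ F))) ∨ ¬¬(¬F ∨ (T ∨ T))
  step 2: (¬F ∧ ¬(¬F ∧ (F ∨ F))) ∨ ¬¬(¬F ∨ (T ∨ T))
  step 3: (T ∧ ¬(¬F ∧ (F ∨ F))) ∨ ¬¬(¬F ∨ (T ∨ T))
  step 4: ¬(¬F ∧ (F ∨ F)) ∨ ¬¬(¬F ∨ (T ∨ T))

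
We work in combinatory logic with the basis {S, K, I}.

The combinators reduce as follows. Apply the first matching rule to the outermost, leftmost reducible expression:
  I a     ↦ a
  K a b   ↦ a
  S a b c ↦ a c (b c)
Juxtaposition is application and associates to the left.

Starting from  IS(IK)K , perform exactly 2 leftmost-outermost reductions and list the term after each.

Answer: after 2 steps: SKK

Working:
  start: IS(IK)K
  →1  S(IK)K
  →2  SKK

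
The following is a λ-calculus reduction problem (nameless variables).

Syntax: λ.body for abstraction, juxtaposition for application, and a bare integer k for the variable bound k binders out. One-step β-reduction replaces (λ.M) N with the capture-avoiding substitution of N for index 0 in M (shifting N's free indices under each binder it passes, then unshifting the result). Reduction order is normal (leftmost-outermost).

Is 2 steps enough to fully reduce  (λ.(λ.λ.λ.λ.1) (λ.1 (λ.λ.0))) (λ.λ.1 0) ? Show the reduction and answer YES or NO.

  start: (λ.(λ.λ.λ.λ.1) (λ.1 (λ.λ.0))) (λ.λ.1 0)
  step 1: (λ.λ.λ.λ.1) (λ.(λ.λ.1 0) (λ.λ.0))
  step 2: λ.λ.λ.1

Answer: YES — reaches normal form λ.λ.λ.1 in 2 ≤ 2 steps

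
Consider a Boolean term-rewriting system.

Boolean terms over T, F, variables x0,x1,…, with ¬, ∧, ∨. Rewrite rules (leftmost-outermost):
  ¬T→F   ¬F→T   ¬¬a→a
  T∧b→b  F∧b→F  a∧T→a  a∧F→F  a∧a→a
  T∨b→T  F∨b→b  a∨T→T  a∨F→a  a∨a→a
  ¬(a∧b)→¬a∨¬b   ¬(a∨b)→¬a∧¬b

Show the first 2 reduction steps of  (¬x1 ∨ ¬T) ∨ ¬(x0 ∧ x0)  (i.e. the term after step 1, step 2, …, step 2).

Answer: after 2 steps: ¬x1 ∨ ¬(x0 ∧ x0)

Reduction:
  start: (¬x1 ∨ ¬T) ∨ ¬(x0 ∧ x0)
  step 1: (¬x1 ∨ F) ∨ ¬(x0 ∧ x0)
  step 2: ¬x1 ∨ ¬(x0 ∧ x0)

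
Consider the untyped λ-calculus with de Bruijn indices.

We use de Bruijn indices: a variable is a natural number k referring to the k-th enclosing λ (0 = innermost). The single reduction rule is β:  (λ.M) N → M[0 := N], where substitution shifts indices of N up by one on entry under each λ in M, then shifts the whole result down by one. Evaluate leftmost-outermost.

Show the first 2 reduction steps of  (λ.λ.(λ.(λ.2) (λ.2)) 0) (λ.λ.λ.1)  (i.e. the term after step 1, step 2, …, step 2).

  start: (λ.λ.(λ.(λ.2) (λ.2)) 0) (λ.λ.λ.1)
  →1  λ.(λ.(λ.2) (λ.2)) 0
  →2  λ.(λ.1) (λ.1)

Answer: after 2 steps: λ.(λ.1) (λ.1)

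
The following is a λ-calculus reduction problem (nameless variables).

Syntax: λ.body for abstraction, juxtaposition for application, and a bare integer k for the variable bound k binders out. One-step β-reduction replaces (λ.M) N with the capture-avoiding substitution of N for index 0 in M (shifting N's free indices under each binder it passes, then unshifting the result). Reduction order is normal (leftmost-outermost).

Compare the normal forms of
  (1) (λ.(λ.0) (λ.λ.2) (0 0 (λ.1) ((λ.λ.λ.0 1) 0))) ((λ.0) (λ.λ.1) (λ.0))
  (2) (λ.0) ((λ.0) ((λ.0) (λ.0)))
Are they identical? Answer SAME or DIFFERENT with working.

Term A:
  start: (λ.(λ.0) (λ.λ.2) (0 0 (λ.1) ((λ.λ.λ.0 1) 0))) ((λ.0) (λ.λ.1) (λ.0))
  [1] (λ.0) (λ.λ.(λ.0) (λ.λ.1) (λ.0)) ((λ.0) (λ.λ.1) (λ.0) ((λ.0) (λ.λ.1) (λ.0)) (λ.(λ.0) (λ.λ.1) (λ.0)) ((λ.λ.λ.0 1) ((λ.0) (λ.λ.1) (λ.0))))
  [2] (λ.λ.(λ.0) (λ.λ.1) (λ.0)) ((λ.0) (λ.λ.1) (λ.0) ((λ.0) (λ.λ.1) (λ.0)) (λ.(λ.0) (λ.λ.1) (λ.0)) ((λ.λ.λ.0 1) ((λ.0) (λ.λ.1) (λ.0))))
  [3] λ.(λ.0) (λ.λ.1) (λ.0)
  [4] λ.(λ.λ.1) (λ.0)
  [5] λ.λ.λ.0

Term B:
  start: (λ.0) ((λ.0) ((λ.0) (λ.0)))
  [1] (λ.0) ((λ.0) (λ.0))
  [2] (λ.0) (λ.0)
  [3] λ.0

Answer: DIFFERENT — A ⇓ λ.λ.λ.0, B ⇓ λ.0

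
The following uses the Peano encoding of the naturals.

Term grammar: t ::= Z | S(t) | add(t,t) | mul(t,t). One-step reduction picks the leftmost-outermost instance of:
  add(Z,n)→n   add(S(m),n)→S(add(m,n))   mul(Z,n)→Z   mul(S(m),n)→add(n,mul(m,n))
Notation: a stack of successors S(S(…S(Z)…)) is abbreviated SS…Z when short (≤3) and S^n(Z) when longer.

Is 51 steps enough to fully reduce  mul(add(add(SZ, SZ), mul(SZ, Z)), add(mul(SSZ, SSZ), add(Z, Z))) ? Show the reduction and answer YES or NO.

  start: mul(add(add(SZ, SZ), mul(SZ, Z)), add(mul(SSZ, SSZ), add(Z, Z)))
  [1] mul(add(S(add(Z, SZ)), mul(SZ, Z)), add(mul(SSZ, SSZ), add(Z, Z)))
  [2] mul(S(add(add(Z, SZ), mul(SZ, Z))), add(mul(SSZ, SSZ), add(Z, Z)))
  [3] add(add(mul(SSZ, SSZ), add(Z, Z)), mul(add(add(Z, SZ), mul(SZ, Z)), add(mul(SSZ, SSZ), add(Z, Z))))
  [4] add(add(add(SSZ, mul(SZ, SSZ)), add(Z, Z)), mul(add(add(Z, SZ), mul(SZ, Z)), add(mul(SSZ, SSZ), add(Z, Z))))
  [5] add(add(S(add(SZ, mul(SZ, SSZ))), add(Z, Z)), mul(add(add(Z, SZ), mul(SZ, Z)), add(mul(SSZ, SSZ), add(Z, Z))))
  [6] add(S(add(add(SZ, mul(SZ, SSZ)), add(Z, Z))), mul(add(add(Z, SZ), mul(SZ, Z)), add(mul(SSZ, SSZ), add(Z, Z))))
  [7] S(add(add(add(SZ, mul(SZ, SSZ)), add(Z, Z)), mul(add(add(Z, SZ), mul(SZ, Z)), add(mul(SSZ, SSZ), add(Z, Z)))))
  [8] S(add(add(S(add(Z, mul(SZ, SSZ))), add(Z, Z)), mul(add(add(Z, SZ), mul(SZ, Z)), add(mul(SSZ, SSZ), add(Z, Z)))))
  [9] S(add(S(add(add(Z, mul(SZ, SSZ)), add(Z, Z))), mul(add(add(Z, SZ), mul(SZ, Z)), add(mul(SSZ, SSZ), add(Z, Z)))))
  [10] S(S(add(add(add(Z, mul(SZ, SSZ)), add(Z, Z)), mul(add(add(Z, SZ), mul(SZ, Z)), add(mul(SSZ, SSZ), add(Z, Z))))))
  [11] S(S(add(add(mul(SZ, SSZ), add(Z, Z)), mul(add(add(Z, SZ), mul(SZ, Z)), add(mul(SSZ, SSZ), add(Z, Z))))))
  [12] S(S(add(add(add(SSZ, mul(Z, SSZ)), add(Z, Z)), mul(add(add(Z, SZ), mul(SZ, Z)), add(mul(SSZ, SSZ), add(Z, Z))))))
  [13] S(S(add(add(S(add(SZ, mul(Z, SSZ))), add(Z, Z)), mul(add(add(Z, SZ), mul(SZ, Z)), add(mul(SSZ, SSZ), add(Z, Z))))))
  [14] S(S(add(S(add(add(SZ, mul(Z, SSZ)), add(Z, Z))), mul(add(add(Z, SZ), mul(SZ, Z)), add(mul(SSZ, SSZ), add(Z, Z))))))
  [15] S(S(S(add(add(add(SZ, mul(Z, SSZ)), add(Z, Z)), mul(add(add(Z, SZ), mul(SZ, Z)), add(mul(SSZ, SSZ), add(Z, Z)))))))
  [16] S(S(S(add(add(S(add(Z, mul(Z, SSZ))), add(Z, Z)), mul(add(add(Z, SZ), mul(SZ, Z)), add(mul(SSZ, SSZ), add(Z, Z)))))))
  [17] S(S(S(add(S(add(add(Z, mul(Z, SSZ)), add(Z, Z))), mul(add(add(Z, SZ), mul(SZ, Z)), add(mul(SSZ, SSZ), add(Z, Z)))))))
  [18] S(S(S(S(add(add(add(Z, mul(Z, SSZ)), add(Z, Z)), mul(add(add(Z, SZ), mul(SZ, Z)), add(mul(SSZ, SSZ), add(Z, Z))))))))
  [19] S(S(S(S(add(add(mul(Z, SSZ), add(Z, Z)), mul(add(add(Z, SZ), mul(SZ, Z)), add(mul(SSZ, SSZ), add(Z, Z))))))))
  [20] S(S(S(S(add(add(Z, add(Z, Z)), mul(add(add(Z, SZ), mul(SZ, Z)), add(mul(SSZ, SSZ), add(Z, Z))))))))
  [21] S(S(S(S(add(add(Z, Z), mul(add(add(Z, SZ), mul(SZ, Z)), add(mul(SSZ, SSZ), add(Z, Z))))))))
  [22] S(S(S(S(add(Z, mul(add(add(Z, SZ), mul(SZ, Z)), add(mul(SSZ, SSZ), add(Z, Z))))))))
  [23] S(S(S(S(mul(add(add(Z, SZ), mul(SZ, Z)), add(mul(SSZ, SSZ), add(Z, Z)))))))
  [24] S(S(S(S(mul(add(SZ, mul(SZ, Z)), add(mul(SSZ, SSZ), add(Z, Z)))))))
  [25] S(S(S(S(mul(S(add(Z, mul(SZ, Z))), add(mul(SSZ, SSZ), add(Z, Z)))))))
  [26] S(S(S(S(add(add(mul(SSZ, SSZ), add(Z, Z)), mul(add(Z, mul(SZ, Z)), add(mul(SSZ, SSZ), add(Z, Z))))))))
  [27] S(S(S(S(add(add(add(SSZ, mul(SZ, SSZ)), add(Z, Z)), mul(add(Z, mul(SZ, Z)), add(mul(SSZ, SSZ), add(Z, Z))))))))
  [28] S(S(S(S(add(add(S(add(SZ, mul(SZ, SSZ))), add(Z, Z)), mul(add(Z, mul(SZ, Z)), add(mul(SSZ, SSZ), add(Z, Z))))))))
  [29] S(S(S(S(add(S(add(add(SZ, mul(SZ, SSZ)), add(Z, Z))), mul(add(Z, mul(SZ, Z)), add(mul(SSZ, SSZ), add(Z, Z))))))))
  [30] S(S(S(S(S(add(add(add(SZ, mul(SZ, SSZ)), add(Z, Z)), mul(add(Z, mul(SZ, Z)), add(mul(SSZ, SSZ), add(Z, Z)))))))))
  [31] S(S(S(S(S(add(add(S(add(Z, mul(SZ, SSZ))), add(Z, Z)), mul(add(Z, mul(SZ, Z)), add(mul(SSZ, SSZ), add(Z, Z)))))))))
  [32] S(S(S(S(S(add(S(add(add(Z, mul(SZ, SSZ)), add(Z, Z))), mul(add(Z, mul(SZ, Z)), add(mul(SSZ, SSZ), add(Z, Z)))))))))
  [33] S(S(S(S(S(S(add(add(add(Z, mul(SZ, SSZ)), add(Z, Z)), mul(add(Z, mul(SZ, Z)), add(mul(SSZ, SSZ), add(Z, Z))))))))))
  [34] S(S(S(S(S(S(add(add(mul(SZ, SSZ), add(Z, Z)), mul(add(Z, mul(SZ, Z)), add(mul(SSZ, SSZ), add(Z, Z))))))))))
  [35] S(S(S(S(S(S(add(add(add(SSZ, mul(Z, SSZ)), add(Z, Z)), mul(add(Z, mul(SZ, Z)), add(mul(SSZ, SSZ), add(Z, Z))))))))))
  [36] S(S(S(S(S(S(add(add(S(add(SZ, mul(Z, SSZ))), add(Z, Z)), mul(add(Z, mul(SZ, Z)), add(mul(SSZ, SSZ), add(Z, Z))))))))))
  [37] S(S(S(S(S(S(add(S(add(add(SZ, mul(Z, SSZ)), add(Z, Z))), mul(add(Z, mul(SZ, Z)), add(mul(SSZ, SSZ), add(Z, Z))))))))))
  [38] S(S(S(S(S(S(S(add(add(add(SZ, mul(Z, SSZ)), add(Z, Z)), mul(add(Z, mul(SZ, Z)), add(mul(SSZ, SSZ), add(Z, Z)))))))))))
  [39] S(S(S(S(S(S(S(add(add(S(add(Z, mul(Z, SSZ))), add(Z, Z)), mul(add(Z, mul(SZ, Z)), add(mul(SSZ, SSZ), add(Z, Z)))))))))))
  [40] S(S(S(S(S(S(S(add(S(add(add(Z, mul(Z, SSZ)), add(Z, Z))), mul(add(Z, mul(SZ, Z)), add(mul(SSZ, SSZ), add(Z, Z)))))))))))
  [41] S(S(S(S(S(S(S(S(add(add(add(Z, mul(Z, SSZ)), add(Z, Z)), mul(add(Z, mul(SZ, Z)), add(mul(SSZ, SSZ), add(Z, Z))))))))))))
  [42] S(S(S(S(S(S(S(S(add(add(mul(Z, SSZ), add(Z, Z)), mul(add(Z, mul(SZ, Z)), add(mul(SSZ, SSZ), add(Z, Z))))))))))))
  [43] S(S(S(S(S(S(S(S(add(add(Z, add(Z, Z)), mul(add(Z, mul(SZ, Z)), add(mul(SSZ, SSZ), add(Z, Z))))))))))))
  [44] S(S(S(S(S(S(S(S(add(add(Z, Z), mul(add(Z, mul(SZ, Z)), add(mul(SSZ, SSZ), add(Z, Z))))))))))))
  [45] S(S(S(S(S(S(S(S(add(Z, mul(add(Z, mul(SZ, Z)), add(mul(SSZ, SSZ), add(Z, Z))))))))))))
  [46] S(S(S(S(S(S(S(S(mul(add(Z, mul(SZ, Z)), add(mul(SSZ, SSZ), add(Z, Z)))))))))))
  [47] S(S(S(S(S(S(S(S(mul(mul(SZ, Z), add(mul(SSZ, SSZ), add(Z, Z)))))))))))
  [48] S(S(S(S(S(S(S(S(mul(add(Z, mul(Z, Z)), add(mul(SSZ, SSZ), add(Z, Z)))))))))))
  [49] S(S(S(S(S(S(S(S(mul(mul(Z, Z), add(mul(SSZ, SSZ), add(Z, Z)))))))))))
  [50] S(S(S(S(S(S(S(S(mul(Z, add(mul(SSZ, SSZ), add(Z, Z)))))))))))
  [51] S^8(Z)

Answer: YES — reaches normal form S^8(Z) in 51 ≤ 51 steps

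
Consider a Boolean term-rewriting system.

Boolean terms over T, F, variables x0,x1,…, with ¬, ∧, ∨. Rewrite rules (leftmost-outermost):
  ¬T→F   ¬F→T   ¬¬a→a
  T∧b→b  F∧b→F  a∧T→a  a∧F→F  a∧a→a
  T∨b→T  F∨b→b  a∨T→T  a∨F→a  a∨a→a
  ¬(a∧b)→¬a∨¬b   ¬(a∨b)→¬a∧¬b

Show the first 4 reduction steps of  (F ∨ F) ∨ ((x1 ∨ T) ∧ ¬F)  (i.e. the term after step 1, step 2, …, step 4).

Answer: after 4 steps: ¬F

Derivation:
  start: (F ∨ F) ∨ ((x1 ∨ T) ∧ ¬F)
  [1] F ∨ ((x1 ∨ T) ∧ ¬F)
  [2] (x1 ∨ T) ∧ ¬F
  [3] T ∧ ¬F
  [4] ¬F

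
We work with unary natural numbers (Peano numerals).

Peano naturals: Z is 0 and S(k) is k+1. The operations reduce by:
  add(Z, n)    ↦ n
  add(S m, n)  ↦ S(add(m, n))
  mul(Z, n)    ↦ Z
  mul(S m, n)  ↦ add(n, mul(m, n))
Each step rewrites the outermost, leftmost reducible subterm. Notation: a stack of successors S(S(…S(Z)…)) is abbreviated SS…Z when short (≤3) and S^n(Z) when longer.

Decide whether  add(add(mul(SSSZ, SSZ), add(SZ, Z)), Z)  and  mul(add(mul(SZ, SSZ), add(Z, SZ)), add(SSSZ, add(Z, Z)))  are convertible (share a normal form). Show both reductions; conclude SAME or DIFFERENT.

Answer: DIFFERENT — A ⇓ S^7(Z), B ⇓ S^9(Z)

Derivation:
Term A:
  start: add(add(mul(SSSZ, SSZ), add(SZ, Z)), Z)
  [1] add(add(add(SSZ, mul(SSZ, SSZ)), add(SZ, Z)), Z)
  [2] add(add(S(add(SZ, mul(SSZ, SSZ))), add(SZ, Z)), Z)
  [3] add(S(add(add(SZ, mul(SSZ, SSZ)), add(SZ, Z))), Z)
  [4] S(add(add(add(SZ, mul(SSZ, SSZ)), add(SZ, Z)), Z))
  [5] S(add(add(S(add(Z, mul(SSZ, SSZ))), add(SZ, Z)), Z))
  [6] S(add(S(add(add(Z, mul(SSZ, SSZ)), add(SZ, Z))), Z))
  [7] S(S(add(add(add(Z, mul(SSZ, SSZ)), add(SZ, Z)), Z)))
  [8] S(S(add(add(mul(SSZ, SSZ), add(SZ, Z)), Z)))
  [9] S(S(add(add(add(SSZ, mul(SZ, SSZ)), add(SZ, Z)), Z)))
  [10] S(S(add(add(S(add(SZ, mul(SZ, SSZ))), add(SZ, Z)), Z)))
  [11] S(S(add(S(add(add(SZ, mul(SZ, SSZ)), add(SZ, Z))), Z)))
  [12] S(S(S(add(add(add(SZ, mul(SZ, SSZ)), add(SZ, Z)), Z))))
  [13] S(S(S(add(add(S(add(Z, mul(SZ, SSZ))), add(SZ, Z)), Z))))
  [14] S(S(S(add(S(add(add(Z, mul(SZ, SSZ)), add(SZ, Z))), Z))))
  [15] S(S(S(S(add(add(add(Z, mul(SZ, SSZ)), add(SZ, Z)), Z)))))
  [16] S(S(S(S(add(add(mul(SZ, SSZ), add(SZ, Z)), Z)))))
  [17] S(S(S(S(add(add(add(SSZ, mul(Z, SSZ)), add(SZ, Z)), Z)))))
  [18] S(S(S(S(add(add(S(add(SZ, mul(Z, SSZ))), add(SZ, Z)), Z)))))
  [19] S(S(S(S(add(S(add(add(SZ, mul(Z, SSZ)), add(SZ, Z))), Z)))))
  [20] S(S(S(S(S(add(add(add(SZ, mul(Z, SSZ)), add(SZ, Z)), Z))))))
  [21] S(S(S(S(S(add(add(S(add(Z, mul(Z, SSZ))), add(SZ, Z)), Z))))))
  [22] S(S(S(S(S(add(S(add(add(Z, mul(Z, SSZ)), add(SZ, Z))), Z))))))
  [23] S(S(S(S(S(S(add(add(add(Z, mul(Z, SSZ)), add(SZ, Z)), Z)))))))
  [24] S(S(S(S(S(S(add(add(mul(Z, SSZ), add(SZ, Z)), Z)))))))
  [25] S(S(S(S(S(S(add(add(Z, add(SZ, Z)), Z)))))))
  [26] S(S(S(S(S(S(add(add(SZ, Z), Z)))))))
  [27] S(S(S(S(S(S(add(S(add(Z, Z)), Z)))))))
  [28] S(S(S(S(S(S(S(add(add(Z, Z), Z))))))))
  [29] S(S(S(S(S(S(S(add(Z, Z))))))))
  [30] S^7(Z)

Term B:
  start: mul(add(mul(SZ, SSZ), add(Z, SZ)), add(SSSZ, add(Z, Z)))
  [1] mul(add(add(SSZ, mul(Z, SSZ)), add(Z, SZ)), add(SSSZ, add(Z, Z)))
  [2] mul(add(S(add(SZ, mul(Z, SSZ))), add(Z, SZ)), add(SSSZ, add(Z, Z)))
  [3] mul(S(add(add(SZ, mul(Z, SSZ)), add(Z, SZ))), add(SSSZ, add(Z, Z)))
  [4] add(add(SSSZ, add(Z, Z)), mul(add(add(SZ, mul(Z, SSZ)), add(Z, SZ)), add(SSSZ, add(Z, Z))))
  [5] add(S(add(SSZ, add(Z, Z))), mul(add(add(SZ, mul(Z, SSZ)), add(Z, SZ)), add(SSSZ, add(Z, Z))))
  [6] S(add(add(SSZ, add(Z, Z)), mul(add(add(SZ, mul(Z, SSZ)), add(Z, SZ)), add(SSSZ, add(Z, Z)))))
  [7] S(add(S(add(SZ, add(Z, Z))), mul(add(add(SZ, mul(Z, SSZ)), add(Z, SZ)), add(SSSZ, add(Z, Z)))))
  [8] S(S(add(add(SZ, add(Z, Z)), mul(add(add(SZ, mul(Z, SSZ)), add(Z, SZ)), add(SSSZ, add(Z, Z))))))
  [9] S(S(add(S(add(Z, add(Z, Z))), mul(add(add(SZ, mul(Z, SSZ)), add(Z, SZ)), add(SSSZ, add(Z, Z))))))
  [10] S(S(S(add(add(Z, add(Z, Z)), mul(add(add(SZ, mul(Z, SSZ)), add(Z, SZ)), add(SSSZ, add(Z, Z)))))))
  [11] S(S(S(add(add(Z, Z), mul(add(add(SZ, mul(Z, SSZ)), add(Z, SZ)), add(SSSZ, add(Z, Z)))))))
  [12] S(S(S(add(Z, mul(add(add(SZ, mul(Z, SSZ)), add(Z, SZ)), add(SSSZ, add(Z, Z)))))))
  [13] S(S(S(mul(add(add(SZ, mul(Z, SSZ)), add(Z, SZ)), add(SSSZ, add(Z, Z))))))
  [14] S(S(S(mul(add(S(add(Z, mul(Z, SSZ))), add(Z, SZ)), add(SSSZ, add(Z, Z))))))
  [15] S(S(S(mul(S(add(add(Z, mul(Z, SSZ)), add(Z, SZ))), add(SSSZ, add(Z, Z))))))
  [16] S(S(S(add(add(SSSZ, add(Z, Z)), mul(add(add(Z, mul(Z, SSZ)), add(Z, SZ)), add(SSSZ, add(Z, Z)))))))
  [17] S(S(S(add(S(add(SSZ, add(Z, Z))), mul(add(add(Z, mul(Z, SSZ)), add(Z, SZ)), add(SSSZ, add(Z, Z)))))))
  [18] S(S(S(S(add(add(SSZ, add(Z, Z)), mul(add(add(Z, mul(Z, SSZ)), add(Z, SZ)), add(SSSZ, add(Z, Z))))))))
  [19] S(S(S(S(add(S(add(SZ, add(Z, Z))), mul(add(add(Z, mul(Z, SSZ)), add(Z, SZ)), add(SSSZ, add(Z, Z))))))))
  [20] S(S(S(S(S(add(add(SZ, add(Z, Z)), mul(add(add(Z, mul(Z, SSZ)), add(Z, SZ)), add(SSSZ, add(Z, Z)))))))))
  [21] S(S(S(S(S(add(S(add(Z, add(Z, Z))), mul(add(add(Z, mul(Z, SSZ)), add(Z, SZ)), add(SSSZ, add(Z, Z)))))))))
  [22] S(S(S(S(S(S(add(add(Z, add(Z, Z)), mul(add(add(Z, mul(Z, SSZ)), add(Z, SZ)), add(SSSZ, add(Z, Z))))))))))
  [23] S(S(S(S(S(S(add(add(Z, Z), mul(add(add(Z, mul(Z, SSZ)), add(Z, SZ)), add(SSSZ, add(Z, Z))))))))))
  [24] S(S(S(S(S(S(add(Z, mul(add(add(Z, mul(Z, SSZ)), add(Z, SZ)), add(SSSZ, add(Z, Z))))))))))
  [25] S(S(S(S(S(S(mul(add(add(Z, mul(Z, SSZ)), add(Z, SZ)), add(SSSZ, add(Z, Z)))))))))
  [26] S(S(S(S(S(S(mul(add(mul(Z, SSZ), add(Z, SZ)), add(SSSZ, add(Z, Z)))))))))
  [27] S(S(S(S(S(S(mul(add(Z, add(Z, SZ)), add(SSSZ, add(Z, Z)))))))))
  [28] S(S(S(S(S(S(mul(add(Z, SZ), add(SSSZ, add(Z, Z)))))))))
  [29] S(S(S(S(S(S(mul(SZ, add(SSSZ, add(Z, Z)))))))))
  [30] S(S(S(S(S(S(add(add(SSSZ, add(Z, Z)), mul(Z, add(SSSZ, add(Z, Z))))))))))
  [31] S(S(S(S(S(S(add(S(add(SSZ, add(Z, Z))), mul(Z, add(SSSZ, add(Z, Z))))))))))
  [32] S(S(S(S(S(S(S(add(add(SSZ, add(Z, Z)), mul(Z, add(SSSZ, add(Z, Z)))))))))))
  [33] S(S(S(S(S(S(S(add(S(add(SZ, add(Z, Z))), mul(Z, add(SSSZ, add(Z, Z)))))))))))
  [34] S(S(S(S(S(S(S(S(add(add(SZ, add(Z, Z)), mul(Z, add(SSSZ, add(Z, Z))))))))))))
  [35] S(S(S(S(S(S(S(S(add(S(add(Z, add(Z, Z))), mul(Z, add(SSSZ, add(Z, Z))))))))))))
  [36] S(S(S(S(S(S(S(S(S(add(add(Z, add(Z, Z)), mul(Z, add(SSSZ, add(Z, Z)))))))))))))
  [37] S(S(S(S(S(S(S(S(S(add(add(Z, Z), mul(Z, add(SSSZ, add(Z, Z)))))))))))))
  [38] S(S(S(S(S(S(S(S(S(add(Z, mul(Z, add(SSSZ, add(Z, Z)))))))))))))
  [39] S(S(S(S(S(S(S(S(S(mul(Z, add(SSSZ, add(Z, Z))))))))))))
  [40] S^9(Z)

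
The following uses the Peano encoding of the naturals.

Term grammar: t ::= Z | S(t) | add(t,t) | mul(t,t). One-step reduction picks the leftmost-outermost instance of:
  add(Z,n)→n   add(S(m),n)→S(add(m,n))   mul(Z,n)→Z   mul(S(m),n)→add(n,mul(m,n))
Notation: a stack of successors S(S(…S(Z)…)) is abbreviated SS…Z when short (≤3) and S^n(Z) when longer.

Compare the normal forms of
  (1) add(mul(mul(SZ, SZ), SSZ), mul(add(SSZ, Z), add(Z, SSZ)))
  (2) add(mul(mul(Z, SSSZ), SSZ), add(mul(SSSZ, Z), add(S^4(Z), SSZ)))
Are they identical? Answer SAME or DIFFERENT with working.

Answer: SAME — A ⇓ S^6(Z), B ⇓ S^6(Z)

Working:
Term A:
  start: add(mul(mul(SZ, SZ), SSZ), mul(add(SSZ, Z), add(Z, SSZ)))
  step 1: add(mul(add(SZ, mul(Z, SZ)), SSZ), mul(add(SSZ, Z), add(Z, SSZ)))
  step 2: add(mul(S(add(Z, mul(Z, SZ))), SSZ), mul(add(SSZ, Z), add(Z, SSZ)))
  step 3: add(add(SSZ, mul(add(Z, mul(Z, SZ)), SSZ)), mul(add(SSZ, Z), add(Z, SSZ)))
  step 4: add(S(add(SZ, mul(add(Z, mul(Z, SZ)), SSZ))), mul(add(SSZ, Z), add(Z, SSZ)))
  step 5: S(add(add(SZ, mul(add(Z, mul(Z, SZ)), SSZ)), mul(add(SSZ, Z), add(Z, SSZ))))
  step 6: S(add(S(add(Z, mul(add(Z, mul(Z, SZ)), SSZ))), mul(add(SSZ, Z), add(Z, SSZ))))
  step 7: S(S(add(add(Z, mul(add(Z, mul(Z, SZ)), SSZ)), mul(add(SSZ, Z), add(Z, SSZ)))))
  step 8: S(S(add(mul(add(Z, mul(Z, SZ)), SSZ), mul(add(SSZ, Z), add(Z, SSZ)))))
  step 9: S(S(add(mul(mul(Z, SZ), SSZ), mul(add(SSZ, Z), add(Z, SSZ)))))
  step 10: S(S(add(mul(Z, SSZ), mul(add(SSZ, Z), add(Z, SSZ)))))
  step 11: S(S(add(Z, mul(add(SSZ, Z), add(Z, SSZ)))))
  step 12: S(S(mul(add(SSZ, Z), add(Z, SSZ))))
  step 13: S(S(mul(S(add(SZ, Z)), add(Z, SSZ))))
  step 14: S(S(add(add(Z, SSZ), mul(add(SZ, Z), add(Z, SSZ)))))
  step 15: S(S(add(SSZ, mul(add(SZ, Z), add(Z, SSZ)))))
  step 16: S(S(S(add(SZ, mul(add(SZ, Z), add(Z, SSZ))))))
  step 17: S(S(S(S(add(Z, mul(add(SZ, Z), add(Z, SSZ)))))))
  step 18: S(S(S(S(mul(add(SZ, Z), add(Z, SSZ))))))
  step 19: S(S(S(S(mul(S(add(Z, Z)), add(Z, SSZ))))))
  step 20: S(S(S(S(add(add(Z, SSZ), mul(add(Z, Z), add(Z, SSZ)))))))
  step 21: S(S(S(S(add(SSZ, mul(add(Z, Z), add(Z, SSZ)))))))
  step 22: S(S(S(S(S(add(SZ, mul(add(Z, Z), add(Z, SSZ))))))))
  step 23: S(S(S(S(S(S(add(Z, mul(add(Z, Z), add(Z, SSZ)))))))))
  step 24: S(S(S(S(S(S(mul(add(Z, Z), add(Z, SSZ))))))))
  step 25: S(S(S(S(S(S(mul(Z, add(Z, SSZ))))))))
  step 26: S^6(Z)

Term B:
  start: add(mul(mul(Z, SSSZ), SSZ), add(mul(SSSZ, Z), add(S^4(Z), SSZ)))
  step 1: add(mul(Z, SSZ), add(mul(SSSZ, Z), add(S^4(Z), SSZ)))
  step 2: add(Z, add(mul(SSSZ, Z), add(S^4(Z), SSZ)))
  step 3: add(mul(SSSZ, Z), add(S^4(Z), SSZ))
  step 4: add(add(Z, mul(SSZ, Z)), add(S^4(Z), SSZ))
  step 5: add(mul(SSZ, Z), add(S^4(Z), SSZ))
  step 6: add(add(Z, mul(SZ, Z)), add(S^4(Z), SSZ))
  step 7: add(mul(SZ, Z), add(S^4(Z), SSZ))
  step 8: add(add(Z, mul(Z, Z)), add(S^4(Z), SSZ))
  step 9: add(mul(Z, Z), add(S^4(Z), SSZ))
  step 10: add(Z, add(S^4(Z), SSZ))
  step 11: add(S^4(Z), SSZ)
  step 12: S(add(SSSZ, SSZ))
  step 13: S(S(add(SSZ, SSZ)))
  step 14: S(S(S(add(SZ, SSZ))))
  step 15: S(S(S(S(add(Z, SSZ)))))
  step 16: S^6(Z)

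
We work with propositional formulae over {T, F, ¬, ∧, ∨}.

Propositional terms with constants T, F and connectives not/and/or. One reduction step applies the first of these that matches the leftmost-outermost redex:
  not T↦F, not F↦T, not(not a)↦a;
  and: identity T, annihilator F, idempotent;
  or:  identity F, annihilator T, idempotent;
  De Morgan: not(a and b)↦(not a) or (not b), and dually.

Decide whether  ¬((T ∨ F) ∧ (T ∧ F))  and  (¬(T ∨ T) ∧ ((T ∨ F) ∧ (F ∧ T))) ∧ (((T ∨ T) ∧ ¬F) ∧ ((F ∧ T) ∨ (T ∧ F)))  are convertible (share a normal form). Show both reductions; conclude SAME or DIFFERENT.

Answer: DIFFERENT — A ⇓ T, B ⇓ F

Reduction:
Term A:
  start: ¬((T ∨ F) ∧ (T ∧ F))
  →1  ¬(T ∨ F) ∨ ¬(T ∧ F)
  →2  (¬T ∧ ¬F) ∨ ¬(T ∧ F)
  →3  (F ∧ ¬F) ∨ ¬(T ∧ F)
  →4  F ∨ ¬(T ∧ F)
  →5  ¬(T ∧ F)
  →6  ¬T ∨ ¬F
  →7  F ∨ ¬F
  →8  ¬F
  →9  T

Term B:
  start: (¬(T ∨ T) ∧ ((T ∨ F) ∧ (F ∧ T))) ∧ (((T ∨ T) ∧ ¬F) ∧ ((F ∧ T) ∨ (T ∧ F)))
  →1  ((¬T ∧ ¬T) ∧ ((T ∨ F) ∧ (F ∧ T))) ∧ (((T ∨ T) ∧ ¬F) ∧ ((F ∧ T) ∨ (T ∧ F)))
  →2  (¬T ∧ ((T ∨ F) ∧ (F ∧ T))) ∧ (((T ∨ T) ∧ ¬F) ∧ ((F ∧ T) ∨ (T ∧ F)))
  →3  (F ∧ ((T ∨ F) ∧ (F ∧ T))) ∧ (((T ∨ T) ∧ ¬F) ∧ ((F ∧ T) ∨ (T ∧ F)))
  →4  F ∧ (((T ∨ T) ∧ ¬F) ∧ ((F ∧ T) ∨ (T ∧ F)))
  →5  F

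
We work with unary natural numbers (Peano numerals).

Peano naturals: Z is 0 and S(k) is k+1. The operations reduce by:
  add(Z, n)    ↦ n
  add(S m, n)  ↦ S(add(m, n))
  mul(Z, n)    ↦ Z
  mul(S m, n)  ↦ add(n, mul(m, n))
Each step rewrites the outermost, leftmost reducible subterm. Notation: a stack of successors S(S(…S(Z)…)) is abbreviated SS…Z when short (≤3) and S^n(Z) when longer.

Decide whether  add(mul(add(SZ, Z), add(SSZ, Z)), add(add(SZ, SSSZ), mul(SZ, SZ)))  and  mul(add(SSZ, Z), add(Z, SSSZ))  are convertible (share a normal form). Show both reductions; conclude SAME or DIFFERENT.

Term A:
  start: add(mul(add(SZ, Z), add(SSZ, Z)), add(add(SZ, SSSZ), mul(SZ, SZ)))
  step 1: add(mul(S(add(Z, Z)), add(SSZ, Z)), add(add(SZ, SSSZ), mul(SZ, SZ)))
  step 2: add(add(add(SSZ, Z), mul(add(Z, Z), add(SSZ, Z))), add(add(SZ, SSSZ), mul(SZ, SZ)))
  step 3: add(add(S(add(SZ, Z)), mul(add(Z, Z), add(SSZ, Z))), add(add(SZ, SSSZ), mul(SZ, SZ)))
  step 4: add(S(add(add(SZ, Z), mul(add(Z, Z), add(SSZ, Z)))), add(add(SZ, SSSZ), mul(SZ, SZ)))
  step 5: S(add(add(add(SZ, Z), mul(add(Z, Z), add(SSZ, Z))), add(add(SZ, SSSZ), mul(SZ, SZ))))
  step 6: S(add(add(S(add(Z, Z)), mul(add(Z, Z), add(SSZ, Z))), add(add(SZ, SSSZ), mul(SZ, SZ))))
  step 7: S(add(S(add(add(Z, Z), mul(add(Z, Z), add(SSZ, Z)))), add(add(SZ, SSSZ), mul(SZ, SZ))))
  step 8: S(S(add(add(add(Z, Z), mul(add(Z, Z), add(SSZ, Z))), add(add(SZ, SSSZ), mul(SZ, SZ)))))
  step 9: S(S(add(add(Z, mul(add(Z, Z), add(SSZ, Z))), add(add(SZ, SSSZ), mul(SZ, SZ)))))
  step 10: S(S(add(mul(add(Z, Z), add(SSZ, Z)), add(add(SZ, SSSZ), mul(SZ, SZ)))))
  step 11: S(S(add(mul(Z, add(SSZ, Z)), add(add(SZ, SSSZ), mul(SZ, SZ)))))
  step 12: S(S(add(Z, add(add(SZ, SSSZ), mul(SZ, SZ)))))
  step 13: S(S(add(add(SZ, SSSZ), mul(SZ, SZ))))
  step 14: S(S(add(S(add(Z, SSSZ)), mul(SZ, SZ))))
  step 15: S(S(S(add(add(Z, SSSZ), mul(SZ, SZ)))))
  step 16: S(S(S(add(SSSZ, mul(SZ, SZ)))))
  step 17: S(S(S(S(add(SSZ, mul(SZ, SZ))))))
  step 18: S(S(S(S(S(add(SZ, mul(SZ, SZ)))))))
  step 19: S(S(S(S(S(S(add(Z, mul(SZ, SZ))))))))
  step 20: S(S(S(S(S(S(mul(SZ, SZ)))))))
  step 21: S(S(S(S(S(S(add(SZ, mul(Z, SZ))))))))
  step 22: S(S(S(S(S(S(S(add(Z, mul(Z, SZ)))))))))
  step 23: S(S(S(S(S(S(S(mul(Z, SZ))))))))
  step 24: S^7(Z)

Term B:
  start: mul(add(SSZ, Z), add(Z, SSSZ))
  step 1: mul(S(add(SZ, Z)), add(Z, SSSZ))
  step 2: add(add(Z, SSSZ), mul(add(SZ, Z), add(Z, SSSZ)))
  step 3: add(SSSZ, mul(add(SZ, Z), add(Z, SSSZ)))
  step 4: S(add(SSZ, mul(add(SZ, Z), add(Z, SSSZ))))
  step 5: S(S(add(SZ, mul(add(SZ, Z), add(Z, SSSZ)))))
  step 6: S(S(S(add(Z, mul(add(SZ, Z), add(Z, SSSZ))))))
  step 7: S(S(S(mul(add(SZ, Z), add(Z, SSSZ)))))
  step 8: S(S(S(mul(S(add(Z, Z)), add(Z, SSSZ)))))
  step 9: S(S(S(add(add(Z, SSSZ), mul(add(Z, Z), add(Z, SSSZ))))))
  step 10: S(S(S(add(SSSZ, mul(add(Z, Z), add(Z, SSSZ))))))
  step 11: S(S(S(S(add(SSZ, mul(add(Z, Z), add(Z, SSSZ)))))))
  step 12: S(S(S(S(S(add(SZ, mul(add(Z, Z), add(Z, SSSZ))))))))
  step 13: S(S(S(S(S(S(add(Z, mul(add(Z, Z), add(Z, SSSZ)))))))))
  step 14: S(S(S(S(S(S(mul(add(Z, Z), add(Z, SSSZ))))))))
  step 15: S(S(S(S(S(S(mul(Z, add(Z, SSSZ))))))))
  step 16: S^6(Z)

Answer: DIFFERENT — A ⇓ S^7(Z), B ⇓ S^6(Z)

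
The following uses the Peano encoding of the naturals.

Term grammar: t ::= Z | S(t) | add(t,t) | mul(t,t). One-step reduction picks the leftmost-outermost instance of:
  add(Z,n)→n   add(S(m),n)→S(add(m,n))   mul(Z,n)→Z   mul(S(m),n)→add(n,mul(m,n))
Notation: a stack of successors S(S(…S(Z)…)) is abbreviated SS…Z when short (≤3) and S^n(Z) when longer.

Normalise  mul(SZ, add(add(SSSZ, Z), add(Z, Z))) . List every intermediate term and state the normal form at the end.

Answer: normal form = SSSZ  (in 15 steps)

Derivation:
  start: mul(SZ, add(add(SSSZ, Z), add(Z, Z)))
  step 1: add(add(add(SSSZ, Z), add(Z, Z)), mul(Z, add(add(SSSZ, Z), add(Z, Z))))
  step 2: add(add(S(add(SSZ, Z)), add(Z, Z)), mul(Z, add(add(SSSZ, Z), add(Z, Z))))
  step 3: add(S(add(add(SSZ, Z), add(Z, Z))), mul(Z, add(add(SSSZ, Z), add(Z, Z))))
  step 4: S(add(add(add(SSZ, Z), add(Z, Z)), mul(Z, add(add(SSSZ, Z), add(Z, Z)))))
  step 5: S(add(add(S(add(SZ, Z)), add(Z, Z)), mul(Z, add(add(SSSZ, Z), add(Z, Z)))))
  step 6: S(add(S(add(add(SZ, Z), add(Z, Z))), mul(Z, add(add(SSSZ, Z), add(Z, Z)))))
  step 7: S(S(add(add(add(SZ, Z), add(Z, Z)), mul(Z, add(add(SSSZ, Z), add(Z, Z))))))
  step 8: S(S(add(add(S(add(Z, Z)), add(Z, Z)), mul(Z, add(add(SSSZ, Z), add(Z, Z))))))
  step 9: S(S(add(S(add(add(Z, Z), add(Z, Z))), mul(Z, add(add(SSSZ, Z), add(Z, Z))))))
  step 10: S(S(S(add(add(add(Z, Z), add(Z, Z)), mul(Z, add(add(SSSZ, Z), add(Z, Z)))))))
  step 11: S(S(S(add(add(Z, add(Z, Z)), mul(Z, add(add(SSSZ, Z), add(Z, Z)))))))
  step 12: S(S(S(add(add(Z, Z), mul(Z, add(add(SSSZ, Z), add(Z, Z)))))))
  step 13: S(S(S(add(Z, mul(Z, add(add(SSSZ, Z), add(Z, Z)))))))
  step 14: S(S(S(mul(Z, add(add(SSSZ, Z), add(Z, Z))))))
  step 15: SSSZ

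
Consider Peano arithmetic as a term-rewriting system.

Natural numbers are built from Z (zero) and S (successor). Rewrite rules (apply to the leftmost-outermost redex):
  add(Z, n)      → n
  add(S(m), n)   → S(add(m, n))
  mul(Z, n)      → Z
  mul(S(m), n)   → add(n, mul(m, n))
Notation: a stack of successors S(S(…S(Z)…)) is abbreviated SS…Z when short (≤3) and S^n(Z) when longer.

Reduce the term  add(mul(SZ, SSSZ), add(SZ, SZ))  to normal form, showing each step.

  start: add(mul(SZ, SSSZ), add(SZ, SZ))
  step 1: add(add(SSSZ, mul(Z, SSSZ)), add(SZ, SZ))
  step 2: add(S(add(SSZ, mul(Z, SSSZ))), add(SZ, SZ))
  step 3: S(add(add(SSZ, mul(Z, SSSZ)), add(SZ, SZ)))
  step 4: S(add(S(add(SZ, mul(Z, SSSZ))), add(SZ, SZ)))
  step 5: S(S(add(add(SZ, mul(Z, SSSZ)), add(SZ, SZ))))
  step 6: S(S(add(S(add(Z, mul(Z, SSSZ))), add(SZ, SZ))))
  step 7: S(S(S(add(add(Z, mul(Z, SSSZ)), add(SZ, SZ)))))
  step 8: S(S(S(add(mul(Z, SSSZ), add(SZ, SZ)))))
  step 9: S(S(S(add(Z, add(SZ, SZ)))))
  step 10: S(S(S(add(SZ, SZ))))
  step 11: S(S(S(S(add(Z, SZ)))))
  step 12: S^5(Z)

Answer: normal form = S^5(Z)  (in 12 steps)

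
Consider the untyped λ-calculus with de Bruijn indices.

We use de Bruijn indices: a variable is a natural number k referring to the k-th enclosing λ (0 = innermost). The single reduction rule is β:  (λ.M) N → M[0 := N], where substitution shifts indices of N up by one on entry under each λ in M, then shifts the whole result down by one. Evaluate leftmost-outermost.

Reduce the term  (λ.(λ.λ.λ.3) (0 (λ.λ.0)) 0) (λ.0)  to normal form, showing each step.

Answer: normal form = λ.λ.0  (in 3 steps)

Working:
  start: (λ.(λ.λ.λ.3) (0 (λ.λ.0)) 0) (λ.0)
  step 1: (λ.λ.λ.λ.0) ((λ.0) (λ.λ.0)) (λ.0)
  step 2: (λ.λ.λ.0) (λ.0)
  step 3: λ.λ.0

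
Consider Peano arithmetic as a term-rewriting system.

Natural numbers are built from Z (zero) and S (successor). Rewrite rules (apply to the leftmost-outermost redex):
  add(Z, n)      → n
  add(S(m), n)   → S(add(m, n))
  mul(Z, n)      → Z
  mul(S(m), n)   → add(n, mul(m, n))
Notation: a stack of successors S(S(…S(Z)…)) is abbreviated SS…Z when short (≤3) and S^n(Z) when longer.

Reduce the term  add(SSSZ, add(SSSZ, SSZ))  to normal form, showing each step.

Answer: normal form = S^8(Z)  (in 8 steps)

Reduction:
  start: add(SSSZ, add(SSSZ, SSZ))
  [1] S(add(SSZ, add(SSSZ, SSZ)))
  [2] S(S(add(SZ, add(SSSZ, SSZ))))
  [3] S(S(S(add(Z, add(SSSZ, SSZ)))))
  [4] S(S(S(add(SSSZ, SSZ))))
  [5] S(S(S(S(add(SSZ, SSZ)))))
  [6] S(S(S(S(S(add(SZ, SSZ))))))
  [7] S(S(S(S(S(S(add(Z, SSZ)))))))
  [8] S^8(Z)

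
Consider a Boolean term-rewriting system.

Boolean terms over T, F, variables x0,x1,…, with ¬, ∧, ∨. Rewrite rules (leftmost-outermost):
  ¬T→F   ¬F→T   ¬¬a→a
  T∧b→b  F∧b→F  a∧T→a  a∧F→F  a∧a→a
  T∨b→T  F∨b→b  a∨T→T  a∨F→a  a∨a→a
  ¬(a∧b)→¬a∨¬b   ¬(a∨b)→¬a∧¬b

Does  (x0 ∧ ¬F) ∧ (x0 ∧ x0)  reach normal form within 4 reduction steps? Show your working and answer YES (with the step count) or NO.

Answer: YES — reaches normal form x0 in 4 ≤ 4 steps

Working:
  start: (x0 ∧ ¬F) ∧ (x0 ∧ x0)
  [1] (x0 ∧ T) ∧ (x0 ∧ x0)
  [2] x0 ∧ (x0 ∧ x0)
  [3] x0 ∧ x0
  [4] x0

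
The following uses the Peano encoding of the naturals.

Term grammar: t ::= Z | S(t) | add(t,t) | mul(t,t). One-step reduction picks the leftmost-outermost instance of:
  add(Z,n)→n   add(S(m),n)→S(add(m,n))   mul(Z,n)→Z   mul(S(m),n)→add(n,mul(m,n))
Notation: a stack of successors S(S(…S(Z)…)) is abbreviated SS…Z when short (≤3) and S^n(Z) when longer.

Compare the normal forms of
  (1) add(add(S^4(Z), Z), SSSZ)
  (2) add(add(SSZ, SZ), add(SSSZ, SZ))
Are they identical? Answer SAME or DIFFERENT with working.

Answer: SAME — A ⇓ S^7(Z), B ⇓ S^7(Z)

Derivation:
Term A:
  start: add(add(S^4(Z), Z), SSSZ)
  step 1: add(S(add(SSSZ, Z)), SSSZ)
  step 2: S(add(add(SSSZ, Z), SSSZ))
  step 3: S(add(S(add(SSZ, Z)), SSSZ))
  step 4: S(S(add(add(SSZ, Z), SSSZ)))
  step 5: S(S(add(S(add(SZ, Z)), SSSZ)))
  step 6: S(S(S(add(add(SZ, Z), SSSZ))))
  step 7: S(S(S(add(S(add(Z, Z)), SSSZ))))
  step 8: S(S(S(S(add(add(Z, Z), SSSZ)))))
  step 9: S(S(S(S(add(Z, SSSZ)))))
  step 10: S^7(Z)

Term B:
  start: add(add(SSZ, SZ), add(SSSZ, SZ))
  step 1: add(S(add(SZ, SZ)), add(SSSZ, SZ))
  step 2: S(add(add(SZ, SZ), add(SSSZ, SZ)))
  step 3: S(add(S(add(Z, SZ)), add(SSSZ, SZ)))
  step 4: S(S(add(add(Z, SZ), add(SSSZ, SZ))))
  step 5: S(S(add(SZ, add(SSSZ, SZ))))
  step 6: S(S(S(add(Z, add(SSSZ, SZ)))))
  step 7: S(S(S(add(SSSZ, SZ))))
  step 8: S(S(S(S(add(SSZ, SZ)))))
  step 9: S(S(S(S(S(add(SZ, SZ))))))
  step 10: S(S(S(S(S(S(add(Z, SZ)))))))
  step 11: S^7(Z)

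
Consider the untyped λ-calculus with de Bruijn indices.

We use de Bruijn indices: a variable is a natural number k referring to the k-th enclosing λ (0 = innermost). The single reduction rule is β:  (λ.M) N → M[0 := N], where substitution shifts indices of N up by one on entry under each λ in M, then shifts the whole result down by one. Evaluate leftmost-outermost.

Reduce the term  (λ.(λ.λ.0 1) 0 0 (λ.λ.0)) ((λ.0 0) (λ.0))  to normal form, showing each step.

  start: (λ.(λ.λ.0 1) 0 0 (λ.λ.0)) ((λ.0 0) (λ.0))
  [1] (λ.λ.0 1) ((λ.0 0) (λ.0)) ((λ.0 0) (λ.0)) (λ.λ.0)
  [2] (λ.0 ((λ.0 0) (λ.0))) ((λ.0 0) (λ.0)) (λ.λ.0)
  [3] (λ.0 0) (λ.0) ((λ.0 0) (λ.0)) (λ.λ.0)
  [4] (λ.0) (λ.0) ((λ.0 0) (λ.0)) (λ.λ.0)
  [5] (λ.0) ((λ.0 0) (λ.0)) (λ.λ.0)
  [6] (λ.0 0) (λ.0) (λ.λ.0)
  [7] (λ.0) (λ.0) (λ.λ.0)
  [8] (λ.0) (λ.λ.0)
  [9] λ.λ.0

Answer: normal form = λ.λ.0  (in 9 steps)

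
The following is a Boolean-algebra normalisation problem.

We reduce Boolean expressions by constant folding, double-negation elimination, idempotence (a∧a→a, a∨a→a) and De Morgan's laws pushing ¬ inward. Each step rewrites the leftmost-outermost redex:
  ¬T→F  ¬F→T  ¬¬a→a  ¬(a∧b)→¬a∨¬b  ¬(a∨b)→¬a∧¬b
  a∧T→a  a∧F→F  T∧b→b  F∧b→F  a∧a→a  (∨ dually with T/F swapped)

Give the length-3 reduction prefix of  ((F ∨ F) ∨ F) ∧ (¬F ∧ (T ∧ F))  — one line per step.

Answer: after 3 steps: F

Working:
  start: ((F ∨ F) ∨ F) ∧ (¬F ∧ (T ∧ F))
  step 1: (F ∨ F) ∧ (¬F ∧ (T ∧ F))
  step 2: F ∧ (¬F ∧ (T ∧ F))
  step 3: F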